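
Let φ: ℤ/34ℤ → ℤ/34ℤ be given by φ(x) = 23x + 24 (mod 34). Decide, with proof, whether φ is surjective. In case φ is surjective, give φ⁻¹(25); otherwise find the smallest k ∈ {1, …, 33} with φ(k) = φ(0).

3

Since gcd(23, 34) = 1, 23 is invertible modulo 34. Euclid's algorithm: 34 = 1·23 + 11, 23 = 2·11 + 1; back-substituting gives 1 = 3·23 − 2·34, so 23⁻¹ ≡ 3 (mod 34).
For any y ∈ ℤ/34ℤ, x = 3(y − 24) mod 34 satisfies φ(x) = 23·3(y − 24) + 24 ≡ y (since 23·3 ≡ 1 mod 34). So every y has a preimage.
Therefore φ is surjective.
Since φ is surjective, we find φ⁻¹(25): we need 23x ≡ 25 − 24 ≡ 1 (mod 34). Using 23⁻¹ = 3: x ≡ 3·1 = 3, so x = 3.
Check: φ(3) = 23·3 + 24 = 93 = 2·34 + 25 ≡ 25 (mod 34).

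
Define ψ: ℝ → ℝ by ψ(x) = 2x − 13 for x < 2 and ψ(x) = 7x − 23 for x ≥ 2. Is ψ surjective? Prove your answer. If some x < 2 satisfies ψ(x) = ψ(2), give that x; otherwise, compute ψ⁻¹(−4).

19/7

Both pieces are strictly increasing (slopes 2 and 7), so each is injective on its own interval.
The left piece maps (−∞, 2) onto (−∞, −9); the right piece maps [2, ∞) onto [−9, ∞).
These images together cover ℝ, so ψ is surjective.
Because the two images are disjoint, no x < 2 has ψ(x) = ψ(2), so we compute ψ⁻¹(−4): −4 lies in [−9, ∞), so solve 7x − 23 = −4: x = (−4 + 23)/7 = 19/7.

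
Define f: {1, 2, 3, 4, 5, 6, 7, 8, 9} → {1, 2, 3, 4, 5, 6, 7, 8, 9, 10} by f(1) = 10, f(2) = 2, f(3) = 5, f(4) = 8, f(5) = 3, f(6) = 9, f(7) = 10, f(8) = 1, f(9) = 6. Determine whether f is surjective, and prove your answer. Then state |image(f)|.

No element maps to 4, so f is not surjective.
The image of f is {1, 2, 3, 5, 6, 8, 9, 10}, which has 8 elements.

8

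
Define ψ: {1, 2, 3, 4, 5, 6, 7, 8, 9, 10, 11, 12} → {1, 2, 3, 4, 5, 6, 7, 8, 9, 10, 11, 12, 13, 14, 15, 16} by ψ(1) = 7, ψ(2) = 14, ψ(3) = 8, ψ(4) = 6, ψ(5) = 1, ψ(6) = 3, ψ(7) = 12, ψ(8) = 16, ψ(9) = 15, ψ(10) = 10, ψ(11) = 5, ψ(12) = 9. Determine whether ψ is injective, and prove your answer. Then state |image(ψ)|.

12

The values ψ(1), …, ψ(12) are 7, 14, 8, 6, 1, 3, 12, 16, 15, 10, 5, 9 — all distinct.
So ψ(a) = ψ(b) only when a = b, and ψ is injective.
The image of ψ is {1, 3, 5, 6, 7, 8, 9, 10, 12, 14, 15, 16}, which has 12 elements.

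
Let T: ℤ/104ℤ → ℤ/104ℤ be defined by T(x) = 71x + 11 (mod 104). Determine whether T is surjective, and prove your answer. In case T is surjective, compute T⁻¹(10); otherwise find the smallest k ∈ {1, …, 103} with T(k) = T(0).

41

Recall that surjectivity means every element of the codomain has a preimage under T.
Since gcd(71, 104) = 1, 71 is invertible modulo 104. Euclid's algorithm: 104 = 1·71 + 33, 71 = 2·33 + 5, 33 = 6·5 + 3, 5 = 1·3 + 2, 3 = 1·2 + 1; back-substituting gives 1 = 63·71 − 43·104, so 71⁻¹ ≡ 63 (mod 104).
For any y ∈ ℤ/104ℤ, x = 63(y − 11) mod 104 satisfies T(x) = 71·63(y − 11) + 11 ≡ y (since 71·63 ≡ 1 mod 104). So every y has a preimage.
Therefore T is surjective.
Since T is surjective, we find T⁻¹(10): we need 71x ≡ 10 − 11 ≡ 103 (mod 104). Using 71⁻¹ = 63: x ≡ 63·103 = 6489 = 62·104 + 41, so x = 41.
Check: T(41) = 71·41 + 11 = 2922 = 28·104 + 10 ≡ 10 (mod 104).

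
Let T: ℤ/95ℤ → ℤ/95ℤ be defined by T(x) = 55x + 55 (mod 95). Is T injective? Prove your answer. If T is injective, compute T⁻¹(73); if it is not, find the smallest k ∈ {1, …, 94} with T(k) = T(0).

19

We have gcd(55, 95) = 5 > 1. Taking a = 0 and b = 19: T(0) = 55 and T(19) = 55·19 + 55 = 1100 ≡ 55 (mod 95).
So T(0) = T(19) while 0 ≠ 19, so T is not injective.
Since T is not injective, we find the least positive k with T(k) = T(0): this means 55k ≡ 0 (mod 95), i.e. 95 ∣ 55k. Since gcd(55, 95) = 5, dividing through by 5 this holds exactly when 19 ∣ 11k, and as gcd(11, 19) = 1, exactly when 19 ∣ k.
The smallest positive such k is 19.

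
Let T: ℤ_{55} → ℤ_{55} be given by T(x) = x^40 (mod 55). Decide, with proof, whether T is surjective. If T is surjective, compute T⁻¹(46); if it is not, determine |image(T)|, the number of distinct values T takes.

T(1) = 1^40 = 1.
T(2): Repeated squaring mod 55: 2^1 ≡ 2, 2^2 ≡ 2² = 4, 2^4 ≡ 4² = 16, 2^8 ≡ 16² = 256 ≡ 36, 2^16 ≡ 36² = 1296 ≡ 31, 2^32 ≡ 31² = 961 ≡ 26. Since 40 = 32 + 8, 2^40 ≡ 26·36: 26·36 = 936 ≡ 1. So 2^40 ≡ 1 (mod 55).
So T(1) = T(2) = 1 while 1 ≠ 2, hence T is not injective.
A non-injective map from the 55-element set ℤ_{55} to itself takes at most 54 distinct values, so it cannot be surjective. Therefore T is not surjective.
Since T is not surjective, we determine |image(T)|. Computing x^40 mod 55 for each x (by repeated squaring, reducing mod 55 at every step), the values T(0), T(1), …, T(54) are: 0, 1, 1, 1, 1, 45, 1, 1, 1, 1, 45, 11, 1, 1, 1, 45, 1, 1, 1, 1, 45, 1, 11, 1, 1, 45, 1, 1, 1, 1, 45, 1, 1, 11, 1, 45, 1, 1, 1, 1, 45, 1, 1, 1, 11, 45, 1, 1, 1, 1, 45, 1, 1, 1, 1.
The distinct values are {0, 1, 11, 45}; there are 4 of them.

4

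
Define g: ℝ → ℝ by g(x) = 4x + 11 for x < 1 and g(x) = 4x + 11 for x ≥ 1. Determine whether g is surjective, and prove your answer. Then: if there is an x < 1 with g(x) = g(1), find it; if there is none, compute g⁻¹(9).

Both pieces are strictly increasing (slopes 4 and 4), so each is injective on its own interval.
The left piece maps (−∞, 1) onto (−∞, 15); the right piece maps [1, ∞) onto [15, ∞).
These images together cover ℝ, so g is surjective.
Because the two images are disjoint, no x < 1 has g(x) = g(1), so we compute g⁻¹(9): 9 lies in (−∞, 15), so solve 4x + 11 = 9: x = (9 − 11)/4 = −1/2.

-1/2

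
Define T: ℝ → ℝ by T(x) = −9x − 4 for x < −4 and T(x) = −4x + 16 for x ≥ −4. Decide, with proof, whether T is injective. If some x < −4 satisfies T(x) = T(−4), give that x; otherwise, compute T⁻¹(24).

-2

Both pieces are strictly decreasing (slopes −9 and −4), so each is injective on its own interval.
The left piece maps (−∞, −4) onto (32, ∞); the right piece maps [−4, ∞) onto (−∞, 32].
These images are disjoint, so no value is attained by both pieces. Hence T is injective.
Because the two images are disjoint, no x < −4 has T(x) = T(−4), so we compute T⁻¹(24): 24 lies in (−∞, 32], so solve −4x + 16 = 24: x = (24 − 16)/(−4) = −2.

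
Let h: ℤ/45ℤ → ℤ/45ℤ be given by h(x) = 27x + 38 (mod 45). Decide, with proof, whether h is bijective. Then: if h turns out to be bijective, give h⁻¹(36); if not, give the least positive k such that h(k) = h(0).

5

We have gcd(27, 45) = 9 > 1. Taking s = 0 and t = 5: h(0) = 38 and h(5) = 27·5 + 38 = 173 ≡ 38 (mod 45).
So h(0) = h(5) while 0 ≠ 5, hence h is not injective, hence not bijective.
Since h is not bijective, we find the least positive k with h(k) = h(0): this means 27k ≡ 0 (mod 45), i.e. 45 ∣ 27k. Since gcd(27, 45) = 9, dividing through by 9 this holds exactly when 5 ∣ 3k, and as gcd(3, 5) = 1, exactly when 5 ∣ k.
The smallest positive such k is 5.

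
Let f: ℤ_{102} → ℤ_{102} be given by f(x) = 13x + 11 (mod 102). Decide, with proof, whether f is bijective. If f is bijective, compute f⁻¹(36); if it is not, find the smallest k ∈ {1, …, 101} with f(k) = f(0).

Recall: injectivity means: for all s, t in the domain, f(s) = f(t) implies s = t.
Suppose f(s) = f(t) in ℤ_{102}. Then 13s + 11 ≡ 13t + 11 (mod 102), thus 13(s − t) ≡ 0 (mod 102).
Since gcd(13, 102) = 1, 13 is invertible modulo 102, thus s − t ≡ 0 (mod 102), i.e. s = t.
We now compute 13⁻¹ mod 102 explicitly. Euclid's algorithm: 102 = 7·13 + 11, 13 = 1·11 + 2, 11 = 5·2 + 1; back-substituting gives 1 = 55·13 − 7·102, so 13⁻¹ ≡ 55 (mod 102).
For any y ∈ ℤ_{102}, x = 55(y − 11) mod 102 satisfies f(x) = 13·55(y − 11) + 11 ≡ y (since 13·55 ≡ 1 mod 102). So every y has a preimage.
Thus f is bijective.
Since f is bijective, we compute f⁻¹(36): solve 13x + 11 ≡ 36 (mod 102), i.e. 13x ≡ 25 (mod 102).
Multiplying by 13⁻¹ = 55 gives x ≡ 55·25 = 1375 = 13·102 + 49 ≡ 49 (mod 102).
Check: f(49) = 13·49 + 11 = 648 = 6·102 + 36 ≡ 36 (mod 102).

49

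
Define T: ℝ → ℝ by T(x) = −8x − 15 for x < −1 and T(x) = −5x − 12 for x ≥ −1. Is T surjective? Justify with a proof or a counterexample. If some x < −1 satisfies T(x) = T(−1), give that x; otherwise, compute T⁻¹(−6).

Both pieces are strictly decreasing (slopes −8 and −5), so each is injective on its own interval.
The left piece maps (−∞, −1) onto (−7, ∞); the right piece maps [−1, ∞) onto (−∞, −7].
These images together cover ℝ, so T is surjective.
Because the two images are disjoint, no x < −1 has T(x) = T(−1), so we compute T⁻¹(−6): −6 lies in (−7, ∞), so solve −8x − 15 = −6: x = (−6 + 15)/(−8) = −9/8.

-9/8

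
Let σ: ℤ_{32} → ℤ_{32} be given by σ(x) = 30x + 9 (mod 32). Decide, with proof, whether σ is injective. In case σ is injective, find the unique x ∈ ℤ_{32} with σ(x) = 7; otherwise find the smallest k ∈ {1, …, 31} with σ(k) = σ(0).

16

We have gcd(30, 32) = 2 > 1. Taking u = 0 and v = 16: σ(0) = 9 and σ(16) = 30·16 + 9 = 489 ≡ 9 (mod 32).
So σ(0) = σ(16) while 0 ≠ 16, thus σ is not injective.
Since σ is not injective, we find the least positive k with σ(k) = σ(0): this means 30k ≡ 0 (mod 32), i.e. 32 ∣ 30k. Since gcd(30, 32) = 2, dividing through by 2 this holds exactly when 16 ∣ 15k, and as gcd(15, 16) = 1, exactly when 16 ∣ k.
The smallest positive such k is 16.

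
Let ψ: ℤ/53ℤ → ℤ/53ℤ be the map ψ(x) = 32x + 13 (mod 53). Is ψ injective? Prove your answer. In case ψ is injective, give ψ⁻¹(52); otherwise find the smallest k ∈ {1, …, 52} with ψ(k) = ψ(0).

Suppose ψ(u) = ψ(v) in ℤ/53ℤ. Then 32u + 13 ≡ 32v + 13 (mod 53), therefore 32(u − v) ≡ 0 (mod 53).
Since gcd(32, 53) = 1, 32 is invertible modulo 53, hence u − v ≡ 0 (mod 53), i.e. u = v.
So ψ is injective.
We now compute 32⁻¹ mod 53 explicitly. Euclid's algorithm: 53 = 1·32 + 21, 32 = 1·21 + 11, 21 = 1·11 + 10, 11 = 1·10 + 1; back-substituting gives 1 = 5·32 − 3·53, so 32⁻¹ ≡ 5 (mod 53).
Since ψ is injective, we compute ψ⁻¹(52): solve 32x + 13 ≡ 52 (mod 53), i.e. 32x ≡ 39 (mod 53).
Multiplying by 32⁻¹ = 5 gives x ≡ 5·39 = 195 = 3·53 + 36 ≡ 36 (mod 53).
Check: ψ(36) = 32·36 + 13 = 1165 = 21·53 + 52 ≡ 52 (mod 53).

36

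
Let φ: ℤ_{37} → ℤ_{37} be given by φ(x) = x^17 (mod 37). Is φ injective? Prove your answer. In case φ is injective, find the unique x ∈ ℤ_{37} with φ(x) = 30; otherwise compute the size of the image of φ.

Since 37 is prime, the nonzero elements of ℤ_{37} form a cyclic group of order 36.
As gcd(17, 36) = 1, raising to the 17th power is a bijection on this group: if x_1^17 ≡ x_2^17 then (x_1x_2^{−1})^17 = 1, and the only element of order dividing gcd(17, 36) = 1 is 1, so x_1 = x_2.
With φ(0) = 0 this makes φ injective on all of ℤ_{37}, hence bijective (finite equal-size domain and codomain). In particular φ is injective.
Since φ is injective, we find the preimage of 30. The inverse of x ↦ x^17 on (ℤ_{37})^× is x ↦ x^17, because 17·17 = 289 = 8·36 + 1 ≡ 1 (mod 36) and x^{36} = 1 for x ≠ 0 (Fermat). So φ⁻¹(30) = 30^17 mod 37.
Repeated squaring mod 37: 30^1 ≡ 30, 30^2 ≡ 30² = 900 ≡ 12, 30^4 ≡ 12² = 144 ≡ 33, 30^8 ≡ 33² = 1089 ≡ 16, 30^16 ≡ 16² = 256 ≡ 34. Since 17 = 16 + 1, 30^17 ≡ 34·30: 34·30 = 1020 ≡ 21. So 30^17 ≡ 21 (mod 37).
Hence φ⁻¹(30) = 21.

21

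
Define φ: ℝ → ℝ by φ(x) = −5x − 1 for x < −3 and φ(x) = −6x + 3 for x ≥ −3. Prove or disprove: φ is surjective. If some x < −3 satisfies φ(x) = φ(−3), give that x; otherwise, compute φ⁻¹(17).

-22/5

Both pieces are strictly decreasing (slopes −5 and −6), so each is injective on its own interval.
The left piece maps (−∞, −3) onto (14, ∞); the right piece maps [−3, ∞) onto (−∞, 21].
The union (14, ∞) ∪ (−∞, 21] covers ℝ, so φ is surjective.
For the follow-up: the images overlap, so an x < −3 with φ(x) = φ(−3) exists. φ(−3) = 21; solving −5x − 1 = 21 for x < −3 gives x = (21 + 1)/(−5) = −22/5.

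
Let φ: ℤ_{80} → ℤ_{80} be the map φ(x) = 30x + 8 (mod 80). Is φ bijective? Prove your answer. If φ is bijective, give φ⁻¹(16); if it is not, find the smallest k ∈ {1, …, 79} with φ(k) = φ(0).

By definition, φ is injective if φ(s) = φ(t) implies s = t.
We have gcd(30, 80) = 10 > 1. Taking s = 0 and t = 8: φ(0) = 8 and φ(8) = 30·8 + 8 = 248 ≡ 8 (mod 80).
So φ(0) = φ(8) while 0 ≠ 8, so φ is not injective, hence not bijective.
Since φ is not bijective, we find the least positive k with φ(k) = φ(0): this means 30k ≡ 0 (mod 80), i.e. 80 ∣ 30k. Since gcd(30, 80) = 10, dividing through by 10 this holds exactly when 8 ∣ 3k, and as gcd(3, 8) = 1, exactly when 8 ∣ k.
The smallest positive such k is 8.

8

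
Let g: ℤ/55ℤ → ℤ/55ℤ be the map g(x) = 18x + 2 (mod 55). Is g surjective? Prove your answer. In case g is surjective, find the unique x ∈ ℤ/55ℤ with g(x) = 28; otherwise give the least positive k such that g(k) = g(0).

32

Recall: g is surjective if every y in the codomain equals g(x) for some x in the domain.
Since gcd(18, 55) = 1, 18 is invertible modulo 55. Euclid's algorithm: 55 = 3·18 + 1; back-substituting gives 1 = 52·18 − 17·55, so 18⁻¹ ≡ 52 (mod 55).
For any y ∈ ℤ/55ℤ, x = 52(y − 2) mod 55 satisfies g(x) = 18·52(y − 2) + 2 ≡ y (since 18·52 ≡ 1 mod 55). So every y has a preimage.
Therefore g is surjective.
Since g is surjective, we compute g⁻¹(28): solve 18x + 2 ≡ 28 (mod 55), i.e. 18x ≡ 26 (mod 55).
Multiplying by 18⁻¹ = 52 gives x ≡ 52·26 = 1352 = 24·55 + 32 ≡ 32 (mod 55).
Check: g(32) = 18·32 + 2 = 578 = 10·55 + 28 ≡ 28 (mod 55).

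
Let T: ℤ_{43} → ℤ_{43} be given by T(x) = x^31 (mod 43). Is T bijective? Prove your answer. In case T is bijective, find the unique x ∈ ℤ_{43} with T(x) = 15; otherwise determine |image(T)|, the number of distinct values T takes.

13

Since 43 is prime, the nonzero elements of ℤ_{43} form a cyclic group of order 42.
As gcd(31, 42) = 1, raising to the 31st power is a bijection on this group: if a^31 ≡ b^31 then (ab^{−1})^31 = 1, and the only element of order dividing gcd(31, 42) = 1 is 1, so a = b.
With T(0) = 0 this makes T injective on all of ℤ_{43}, hence bijective (finite equal-size domain and codomain). In particular T is bijective.
Since T is bijective, we find the preimage of 15. The inverse of x ↦ x^31 on (ℤ_{43})^× is x ↦ x^19, because 31·19 = 589 = 14·42 + 1 ≡ 1 (mod 42) and x^{42} = 1 for x ≠ 0 (Fermat). So T⁻¹(15) = 15^19 mod 43.
Repeated squaring mod 43: 15^1 ≡ 15, 15^2 ≡ 15² = 225 ≡ 10, 15^4 ≡ 10² = 100 ≡ 14, 15^8 ≡ 14² = 196 ≡ 24, 15^16 ≡ 24² = 576 ≡ 17. Since 19 = 16 + 2 + 1, 15^19 ≡ 17·10·15: 17·10 = 170 ≡ 41, then 41·15 = 615 ≡ 13. So 15^19 ≡ 13 (mod 43).
Hence T⁻¹(15) = 13.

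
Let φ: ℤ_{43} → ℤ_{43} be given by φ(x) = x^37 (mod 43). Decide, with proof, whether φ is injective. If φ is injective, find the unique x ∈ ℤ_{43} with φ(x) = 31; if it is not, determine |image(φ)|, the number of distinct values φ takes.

10

Since 43 is prime, the nonzero elements of ℤ_{43} form a cyclic group of order 42.
As gcd(37, 42) = 1, raising to the 37th power is a bijection on this group: if a^37 ≡ b^37 then (ab^{−1})^37 = 1, and the only element of order dividing gcd(37, 42) = 1 is 1, so a = b.
With φ(0) = 0 this makes φ injective on all of ℤ_{43}, hence bijective (finite equal-size domain and codomain). In particular φ is injective.
Since φ is injective, we find the preimage of 31. The inverse of x ↦ x^37 on (ℤ_{43})^× is x ↦ x^25, because 37·25 = 925 = 22·42 + 1 ≡ 1 (mod 42) and x^{42} = 1 for x ≠ 0 (Fermat). So φ⁻¹(31) = 31^25 mod 43.
Repeated squaring mod 43: 31^1 ≡ 31, 31^2 ≡ 31² = 961 ≡ 15, 31^4 ≡ 15² = 225 ≡ 10, 31^8 ≡ 10² = 100 ≡ 14, 31^16 ≡ 14² = 196 ≡ 24. Since 25 = 16 + 8 + 1, 31^25 ≡ 24·14·31: 24·14 = 336 ≡ 35, then 35·31 = 1085 ≡ 10. So 31^25 ≡ 10 (mod 43).
Hence φ⁻¹(31) = 10.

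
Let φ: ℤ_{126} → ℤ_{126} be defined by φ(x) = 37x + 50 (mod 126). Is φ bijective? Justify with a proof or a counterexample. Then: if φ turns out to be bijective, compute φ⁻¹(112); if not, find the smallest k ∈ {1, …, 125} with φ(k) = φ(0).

80

Suppose φ(s) = φ(t) in ℤ_{126}. Then 37s + 50 ≡ 37t + 50 (mod 126), hence 37(s − t) ≡ 0 (mod 126).
Since gcd(37, 126) = 1, 37 is invertible modulo 126, hence s − t ≡ 0 (mod 126), i.e. s = t.
We now compute 37⁻¹ mod 126 explicitly. Euclid's algorithm: 126 = 3·37 + 15, 37 = 2·15 + 7, 15 = 2·7 + 1; back-substituting gives 1 = 109·37 − 32·126, so 37⁻¹ ≡ 109 (mod 126).
Then y ↦ 109(y − 50) is a two-sided inverse to φ, so every y ∈ ℤ_{126} has a preimage.
Thus φ is bijective.
Since φ is bijective, we compute φ⁻¹(112): solve 37x + 50 ≡ 112 (mod 126), i.e. 37x ≡ 62 (mod 126).
Multiplying by 37⁻¹ = 109 gives x ≡ 109·62 = 6758 = 53·126 + 80 ≡ 80 (mod 126).
Check: φ(80) = 37·80 + 50 = 3010 = 23·126 + 112 ≡ 112 (mod 126).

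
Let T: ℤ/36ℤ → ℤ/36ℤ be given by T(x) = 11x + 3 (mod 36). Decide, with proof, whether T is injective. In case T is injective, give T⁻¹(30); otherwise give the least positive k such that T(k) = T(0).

Recall that injectivity means: for all u, v in the domain, T(u) = T(v) implies u = v.
If T(u) = T(v), then 11u ≡ 11v (mod 36). Because gcd(11, 36) = 1, we may cancel 11 to get u ≡ v (mod 36).
So T is injective.
We now compute 11⁻¹ mod 36 explicitly. Euclid's algorithm: 36 = 3·11 + 3, 11 = 3·3 + 2, 3 = 1·2 + 1; back-substituting gives 1 = 23·11 − 7·36, so 11⁻¹ ≡ 23 (mod 36).
Since T is injective, we find T⁻¹(30): we need 11x ≡ 30 − 3 ≡ 27 (mod 36). Using 11⁻¹ = 23: x ≡ 23·27 = 621 = 17·36 + 9, so x = 9.
Check: T(9) = 11·9 + 3 = 102 = 2·36 + 30 ≡ 30 (mod 36).

9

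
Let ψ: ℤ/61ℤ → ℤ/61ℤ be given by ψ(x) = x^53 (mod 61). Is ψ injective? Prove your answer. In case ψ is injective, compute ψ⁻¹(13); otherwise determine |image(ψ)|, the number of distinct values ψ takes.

Since 61 is prime, the nonzero elements of ℤ/61ℤ form a cyclic group of order 60.
As gcd(53, 60) = 1, raising to the 53rd power is a bijection on this group: if a^53 ≡ b^53 then (ab^{−1})^53 = 1, and the only element of order dividing gcd(53, 60) = 1 is 1, so a = b.
With ψ(0) = 0 this makes ψ injective on all of ℤ/61ℤ, hence bijective (finite equal-size domain and codomain). In particular ψ is injective.
Since ψ is injective, we find the preimage of 13. The inverse of x ↦ x^53 on (ℤ/61ℤ)^× is x ↦ x^17, because 53·17 = 901 = 15·60 + 1 ≡ 1 (mod 60) and x^{60} = 1 for x ≠ 0 (Fermat). So ψ⁻¹(13) = 13^17 mod 61.
Repeated squaring mod 61: 13^1 ≡ 13, 13^2 ≡ 13² = 169 ≡ 47, 13^4 ≡ 47² = 2209 ≡ 13, 13^8 ≡ 13² = 169 ≡ 47, 13^16 ≡ 47² = 2209 ≡ 13. Since 17 = 16 + 1, 13^17 ≡ 13·13: 13·13 = 169 ≡ 47. So 13^17 ≡ 47 (mod 61).
Hence ψ⁻¹(13) = 47.

47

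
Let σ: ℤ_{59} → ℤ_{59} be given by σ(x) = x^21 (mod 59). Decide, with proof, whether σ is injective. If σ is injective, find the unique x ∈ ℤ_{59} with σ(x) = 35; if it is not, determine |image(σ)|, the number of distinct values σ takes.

22

Since 59 is prime, the nonzero elements of ℤ_{59} form a cyclic group of order 58.
As gcd(21, 58) = 1, raising to the 21st power is a bijection on this group: if s^21 ≡ t^21 then (st^{−1})^21 = 1, and the only element of order dividing gcd(21, 58) = 1 is 1, so s = t.
With σ(0) = 0 this makes σ injective on all of ℤ_{59}, hence bijective (finite equal-size domain and codomain). In particular σ is injective.
Since σ is injective, we find the preimage of 35. The inverse of x ↦ x^21 on (ℤ_{59})^× is x ↦ x^47, because 21·47 = 987 = 17·58 + 1 ≡ 1 (mod 58) and x^{58} = 1 for x ≠ 0 (Fermat). So σ⁻¹(35) = 35^47 mod 59.
Repeated squaring mod 59: 35^1 ≡ 35, 35^2 ≡ 35² = 1225 ≡ 45, 35^4 ≡ 45² = 2025 ≡ 19, 35^8 ≡ 19² = 361 ≡ 7, 35^16 ≡ 7² = 49, 35^32 ≡ 49² = 2401 ≡ 41. Since 47 = 32 + 8 + 4 + 2 + 1, 35^47 ≡ 41·7·19·45·35: 41·7 = 287 ≡ 51, then 51·19 = 969 ≡ 25, then 25·45 = 1125 ≡ 4, then 4·35 = 140 ≡ 22. So 35^47 ≡ 22 (mod 59).
Hence σ⁻¹(35) = 22.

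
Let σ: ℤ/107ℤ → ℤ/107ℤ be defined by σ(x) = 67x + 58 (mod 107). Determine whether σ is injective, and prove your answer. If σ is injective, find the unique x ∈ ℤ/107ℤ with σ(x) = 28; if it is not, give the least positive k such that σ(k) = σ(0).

Recall that σ is injective when σ(a) = σ(b) forces a = b.
If σ(a) = σ(b), then 67a ≡ 67b (mod 107). Because gcd(67, 107) = 1, we may cancel 67 to get a ≡ b (mod 107).
Hence σ is injective.
We now compute 67⁻¹ mod 107 explicitly. Euclid's algorithm: 107 = 1·67 + 40, 67 = 1·40 + 27, 40 = 1·27 + 13, 27 = 2·13 + 1; back-substituting gives 1 = 8·67 − 5·107, so 67⁻¹ ≡ 8 (mod 107).
Since σ is injective, we find σ⁻¹(28): we need 67x ≡ 28 − 58 ≡ 77 (mod 107). Using 67⁻¹ = 8: x ≡ 8·77 = 616 = 5·107 + 81, so x = 81.
Check: σ(81) = 67·81 + 58 = 5485 = 51·107 + 28 ≡ 28 (mod 107).

81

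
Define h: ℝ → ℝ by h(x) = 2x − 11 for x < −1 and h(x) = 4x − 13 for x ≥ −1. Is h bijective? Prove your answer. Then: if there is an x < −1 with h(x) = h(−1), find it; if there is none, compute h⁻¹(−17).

Both pieces are strictly increasing (slopes 2 and 4), so each is injective on its own interval.
The left piece maps (−∞, −1) onto (−∞, −13); the right piece maps [−1, ∞) onto [−17, ∞).
These images overlap. In particular h(−1) = −17 (right piece), and solving 2x − 11 = −17 on the left piece gives x = −3 < −1.
So h(−3) = h(−1) with −3 ≠ −1, and h is not injective, hence not bijective. This x = −3 is the requested value below −1.

-3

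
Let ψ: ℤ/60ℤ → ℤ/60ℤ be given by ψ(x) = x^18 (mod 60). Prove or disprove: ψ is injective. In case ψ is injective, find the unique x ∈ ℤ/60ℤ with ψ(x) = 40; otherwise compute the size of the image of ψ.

ψ(2): Repeated squaring mod 60: 2^1 ≡ 2, 2^2 ≡ 2² = 4, 2^4 ≡ 4² = 16, 2^8 ≡ 16² = 256 ≡ 16, 2^16 ≡ 16² = 256 ≡ 16. Since 18 = 16 + 2, 2^18 ≡ 16·4: 16·4 = 64 ≡ 4. So 2^18 ≡ 4 (mod 60).
ψ(8): Repeated squaring mod 60: 8^1 ≡ 8, 8^2 ≡ 8² = 64 ≡ 4, 8^4 ≡ 4² = 16, 8^8 ≡ 16² = 256 ≡ 16, 8^16 ≡ 16² = 256 ≡ 16. Since 18 = 16 + 2, 8^18 ≡ 16·4: 16·4 = 64 ≡ 4. So 8^18 ≡ 4 (mod 60).
So ψ(2) = ψ(8) = 4 while 2 ≠ 8, so ψ is not injective.
Since ψ is not injective, we determine |image(ψ)|. Computing x^18 mod 60 for each x (by repeated squaring, reducing mod 60 at every step), the values ψ(0), ψ(1), …, ψ(59) are: 0, 1, 4, 9, 16, 25, 36, 49, 4, 21, 40, 1, 24, 49, 16, 45, 16, 49, 24, 1, 40, 21, 4, 49, 36, 25, 16, 9, 4, 1, 0, 1, 4, 9, 16, 25, 36, 49, 4, 21, 40, 1, 24, 49, 16, 45, 16, 49, 24, 1, 40, 21, 4, 49, 36, 25, 16, 9, 4, 1.
The distinct values are {0, 1, 4, 9, 16, 21, 24, 25, 36, 40, 45, 49}; there are 12 of them.

12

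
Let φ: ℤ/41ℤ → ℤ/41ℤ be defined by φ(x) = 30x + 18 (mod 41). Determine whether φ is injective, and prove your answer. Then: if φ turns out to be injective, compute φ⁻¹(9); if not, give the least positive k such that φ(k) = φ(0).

If φ(s) = φ(t), then 30s ≡ 30t (mod 41). Because gcd(30, 41) = 1, we may cancel 30 to get s ≡ t (mod 41).
Thus φ is injective.
We now compute 30⁻¹ mod 41 explicitly. Euclid's algorithm: 41 = 1·30 + 11, 30 = 2·11 + 8, 11 = 1·8 + 3, 8 = 2·3 + 2, 3 = 1·2 + 1; back-substituting gives 1 = 26·30 − 19·41, so 30⁻¹ ≡ 26 (mod 41).
Since φ is injective, we find φ⁻¹(9): we need 30x ≡ 9 − 18 ≡ 32 (mod 41). Using 30⁻¹ = 26: x ≡ 26·32 = 832 = 20·41 + 12, so x = 12.
Check: φ(12) = 30·12 + 18 = 378 = 9·41 + 9 ≡ 9 (mod 41).

12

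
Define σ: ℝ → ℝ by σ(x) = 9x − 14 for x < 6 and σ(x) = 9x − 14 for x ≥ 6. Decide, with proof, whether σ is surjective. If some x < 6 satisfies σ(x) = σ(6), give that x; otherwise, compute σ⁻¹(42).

Both pieces are strictly increasing (slopes 9 and 9), so each is injective on its own interval.
The left piece maps (−∞, 6) onto (−∞, 40); the right piece maps [6, ∞) onto [40, ∞).
These images together cover ℝ, so σ is surjective.
Because the two images are disjoint, no x < 6 has σ(x) = σ(6), so we compute σ⁻¹(42): 42 lies in [40, ∞), so solve 9x − 14 = 42: x = (42 + 14)/9 = 56/9.

56/9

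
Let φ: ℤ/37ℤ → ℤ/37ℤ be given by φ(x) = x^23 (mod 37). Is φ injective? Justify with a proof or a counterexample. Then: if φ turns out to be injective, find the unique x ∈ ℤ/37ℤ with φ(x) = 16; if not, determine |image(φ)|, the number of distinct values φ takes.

34

Since 37 is prime, the nonzero elements of ℤ/37ℤ form a cyclic group of order 36.
As gcd(23, 36) = 1, raising to the 23rd power is a bijection on this group: if x_1^23 ≡ x_2^23 then (x_1x_2^{−1})^23 = 1, and the only element of order dividing gcd(23, 36) = 1 is 1, so x_1 = x_2.
With φ(0) = 0 this makes φ injective on all of ℤ/37ℤ, hence bijective (finite equal-size domain and codomain). In particular φ is injective.
Since φ is injective, we find the preimage of 16. The inverse of x ↦ x^23 on (ℤ/37ℤ)^× is x ↦ x^11, because 23·11 = 253 = 7·36 + 1 ≡ 1 (mod 36) and x^{36} = 1 for x ≠ 0 (Fermat). So φ⁻¹(16) = 16^11 mod 37.
Repeated squaring mod 37: 16^1 ≡ 16, 16^2 ≡ 16² = 256 ≡ 34, 16^4 ≡ 34² = 1156 ≡ 9, 16^8 ≡ 9² = 81 ≡ 7. Since 11 = 8 + 2 + 1, 16^11 ≡ 7·34·16: 7·34 = 238 ≡ 16, then 16·16 = 256 ≡ 34. So 16^11 ≡ 34 (mod 37).
Hence φ⁻¹(16) = 34.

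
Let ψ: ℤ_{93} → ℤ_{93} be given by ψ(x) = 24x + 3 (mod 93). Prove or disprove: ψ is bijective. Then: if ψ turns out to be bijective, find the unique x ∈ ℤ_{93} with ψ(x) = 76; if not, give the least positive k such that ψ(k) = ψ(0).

By definition, ψ is injective if ψ(a) = ψ(b) implies a = b.
We have gcd(24, 93) = 3 > 1. Taking a = 0 and b = 31: ψ(0) = 3 and ψ(31) = 24·31 + 3 = 747 ≡ 3 (mod 93).
So ψ(0) = ψ(31) while 0 ≠ 31, thus ψ is not injective, hence not bijective.
Since ψ is not bijective, we find the least positive k with ψ(k) = ψ(0): this means 24k ≡ 0 (mod 93), i.e. 93 ∣ 24k. Since gcd(24, 93) = 3, dividing through by 3 this holds exactly when 31 ∣ 8k, and as gcd(8, 31) = 1, exactly when 31 ∣ k.
The smallest positive such k is 31.

31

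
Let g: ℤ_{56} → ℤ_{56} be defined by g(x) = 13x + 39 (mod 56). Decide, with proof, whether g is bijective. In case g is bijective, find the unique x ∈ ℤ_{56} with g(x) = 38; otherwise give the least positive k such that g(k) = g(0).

By definition, injectivity means: for all u, v in the domain, g(u) = g(v) implies u = v.
If g(u) = g(v), then 13u ≡ 13v (mod 56). Because gcd(13, 56) = 1, we may cancel 13 to get u ≡ v (mod 56).
We now compute 13⁻¹ mod 56 explicitly. Euclid's algorithm: 56 = 4·13 + 4, 13 = 3·4 + 1; back-substituting gives 1 = 13·13 − 3·56, so 13⁻¹ ≡ 13 (mod 56).
Then y ↦ 13(y − 39) is a two-sided inverse to g, so every y ∈ ℤ_{56} has a preimage.
Hence g is bijective.
Since g is bijective, we compute g⁻¹(38): solve 13x + 39 ≡ 38 (mod 56), i.e. 13x ≡ 55 (mod 56).
Multiplying by 13⁻¹ = 13 gives x ≡ 13·55 = 715 = 12·56 + 43 ≡ 43 (mod 56).
Check: g(43) = 13·43 + 39 = 598 = 10·56 + 38 ≡ 38 (mod 56).

43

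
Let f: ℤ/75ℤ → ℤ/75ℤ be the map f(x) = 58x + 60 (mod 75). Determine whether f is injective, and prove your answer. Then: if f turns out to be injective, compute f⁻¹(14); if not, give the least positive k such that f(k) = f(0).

38

If f(a) = f(b), then 58a ≡ 58b (mod 75). Because gcd(58, 75) = 1, we may cancel 58 to get a ≡ b (mod 75).
Thus f is injective.
We now compute 58⁻¹ mod 75 explicitly. Euclid's algorithm: 75 = 1·58 + 17, 58 = 3·17 + 7, 17 = 2·7 + 3, 7 = 2·3 + 1; back-substituting gives 1 = 22·58 − 17·75, so 58⁻¹ ≡ 22 (mod 75).
Since f is injective, we compute f⁻¹(14): solve 58x + 60 ≡ 14 (mod 75), i.e. 58x ≡ 29 (mod 75).
Multiplying by 58⁻¹ = 22 gives x ≡ 22·29 = 638 = 8·75 + 38 ≡ 38 (mod 75).
Check: f(38) = 58·38 + 60 = 2264 = 30·75 + 14 ≡ 14 (mod 75).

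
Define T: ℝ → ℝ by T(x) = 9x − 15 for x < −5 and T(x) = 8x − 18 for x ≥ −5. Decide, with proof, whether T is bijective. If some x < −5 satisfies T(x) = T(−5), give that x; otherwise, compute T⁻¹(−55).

-37/8

Both pieces are strictly increasing (slopes 9 and 8), so each is injective on its own interval.
The left piece maps (−∞, −5) onto (−∞, −60); the right piece maps [−5, ∞) onto [−58, ∞).
The images leave a gap (−60 has no preimage), so T is not surjective, hence not bijective.
Because the two images are disjoint, no x < −5 has T(x) = T(−5), so we compute T⁻¹(−55): −55 lies in [−58, ∞), so solve 8x − 18 = −55: x = (−55 + 18)/8 = −37/8.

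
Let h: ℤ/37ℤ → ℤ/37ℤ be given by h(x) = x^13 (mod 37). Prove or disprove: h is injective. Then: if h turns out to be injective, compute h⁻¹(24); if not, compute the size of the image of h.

Since 37 is prime, the nonzero elements of ℤ/37ℤ form a cyclic group of order 36.
As gcd(13, 36) = 1, raising to the 13th power is a bijection on this group: if x_1^13 ≡ x_2^13 then (x_1x_2^{−1})^13 = 1, and the only element of order dividing gcd(13, 36) = 1 is 1, so x_1 = x_2.
With h(0) = 0 this makes h injective on all of ℤ/37ℤ, hence bijective (finite equal-size domain and codomain). In particular h is injective.
Since h is injective, we find the preimage of 24. The inverse of x ↦ x^13 on (ℤ/37ℤ)^× is x ↦ x^25, because 13·25 = 325 = 9·36 + 1 ≡ 1 (mod 36) and x^{36} = 1 for x ≠ 0 (Fermat). So h⁻¹(24) = 24^25 mod 37.
Repeated squaring mod 37: 24^1 ≡ 24, 24^2 ≡ 24² = 576 ≡ 21, 24^4 ≡ 21² = 441 ≡ 34, 24^8 ≡ 34² = 1156 ≡ 9, 24^16 ≡ 9² = 81 ≡ 7. Since 25 = 16 + 8 + 1, 24^25 ≡ 7·9·24: 7·9 = 63 ≡ 26, then 26·24 = 624 ≡ 32. So 24^25 ≡ 32 (mod 37).
Hence h⁻¹(24) = 32.

32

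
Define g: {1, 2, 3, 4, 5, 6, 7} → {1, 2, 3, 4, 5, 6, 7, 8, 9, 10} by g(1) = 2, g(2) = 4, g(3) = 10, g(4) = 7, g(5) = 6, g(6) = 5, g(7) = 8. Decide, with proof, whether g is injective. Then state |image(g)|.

The values g(1), …, g(7) are 2, 4, 10, 7, 6, 5, 8 — all distinct.
So g(x_1) = g(x_2) only when x_1 = x_2, and g is injective.
The image of g is {2, 4, 5, 6, 7, 8, 10}, which has 7 elements.

7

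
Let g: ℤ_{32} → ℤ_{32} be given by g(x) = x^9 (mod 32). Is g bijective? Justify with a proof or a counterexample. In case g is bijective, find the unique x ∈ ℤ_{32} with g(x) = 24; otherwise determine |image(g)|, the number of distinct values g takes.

17

g(0) = 0^9 = 0.
g(2): Repeated squaring mod 32: 2^1 ≡ 2, 2^2 ≡ 2² = 4, 2^4 ≡ 4² = 16, 2^8 ≡ 16² = 256 ≡ 0. Since 9 = 8 + 1, 2^9 ≡ 0·2: 0·2 = 0. So 2^9 ≡ 0 (mod 32).
So g(0) = g(2) = 0 while 0 ≠ 2, therefore g is not injective, hence not bijective.
Since g is not bijective, we determine |image(g)|. Computing x^9 mod 32 for each x (by repeated squaring, reducing mod 32 at every step), the values g(0), g(1), …, g(31) are: 0, 1, 0, 3, 0, 5, 0, 7, 0, 9, 0, 11, 0, 13, 0, 15, 0, 17, 0, 19, 0, 21, 0, 23, 0, 25, 0, 27, 0, 29, 0, 31.
The distinct values are {0, 1, 3, 5, 7, 9, 11, 13, 15, 17, 19, 21, 23, 25, 27, 29, 31}; there are 17 of them.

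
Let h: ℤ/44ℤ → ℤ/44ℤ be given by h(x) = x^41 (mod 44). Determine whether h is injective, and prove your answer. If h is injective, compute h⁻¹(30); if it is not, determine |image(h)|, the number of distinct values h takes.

h(0) = 0^41 = 0.
h(22): Repeated squaring mod 44: 22^1 ≡ 22, 22^2 ≡ 22² = 484 ≡ 0, 22^4 ≡ 0² = 0, 22^8 ≡ 0² = 0, 22^16 ≡ 0² = 0, 22^32 ≡ 0² = 0. Since 41 = 32 + 8 + 1, 22^41 ≡ 0·0·22: 0·0 = 0, then 0·22 = 0. So 22^41 ≡ 0 (mod 44).
So h(0) = h(22) = 0 while 0 ≠ 22, thus h is not injective.
Since h is not injective, we determine |image(h)|. Computing x^41 mod 44 for each x (by repeated squaring, reducing mod 44 at every step), the values h(0), h(1), …, h(43) are: 0, 1, 24, 3, 4, 5, 28, 7, 8, 9, 32, 11, 12, 13, 36, 15, 16, 17, 40, 19, 20, 21, 0, 23, 24, 25, 4, 27, 28, 29, 8, 31, 32, 33, 12, 35, 36, 37, 16, 39, 40, 41, 20, 43.
The distinct values are {0, 1, 3, 4, 5, 7, 8, 9, 11, 12, 13, 15, 16, 17, 19, 20, 21, 23, 24, 25, 27, 28, 29, 31, 32, 33, 35, 36, 37, 39, 40, 41, 43}; there are 33 of them.

33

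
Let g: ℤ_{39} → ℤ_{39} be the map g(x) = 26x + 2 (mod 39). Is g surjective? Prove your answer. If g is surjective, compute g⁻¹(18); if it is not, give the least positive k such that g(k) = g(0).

Since gcd(26, 39) = 13, we have 26x ≡ 0 (mod 13) for all x, so g(x) ≡ 2 (mod 13).
But 0 ≢ 2 (mod 13), so 0 ∈ ℤ_{39} has no preimage. Therefore g is not surjective.
Since g is not surjective, we find the least positive k with g(k) = g(0): this means 26k ≡ 0 (mod 39), i.e. 39 ∣ 26k. Since gcd(26, 39) = 13, dividing through by 13 this holds exactly when 3 ∣ 2k, and as gcd(2, 3) = 1, exactly when 3 ∣ k.
The smallest positive such k is 3.

3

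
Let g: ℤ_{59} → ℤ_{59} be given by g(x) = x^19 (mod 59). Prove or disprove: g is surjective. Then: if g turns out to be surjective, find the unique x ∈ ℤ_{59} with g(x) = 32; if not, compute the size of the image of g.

18

Since 59 is prime, the nonzero elements of ℤ_{59} form a cyclic group of order 58.
As gcd(19, 58) = 1, raising to the 19th power is a bijection on this group: if a^19 ≡ b^19 then (ab^{−1})^19 = 1, and the only element of order dividing gcd(19, 58) = 1 is 1, so a = b.
With g(0) = 0 this makes g injective on all of ℤ_{59}, hence bijective (finite equal-size domain and codomain). In particular g is surjective.
Since g is surjective, we find the preimage of 32. The inverse of x ↦ x^19 on (ℤ_{59})^× is x ↦ x^55, because 19·55 = 1045 = 18·58 + 1 ≡ 1 (mod 58) and x^{58} = 1 for x ≠ 0 (Fermat). So g⁻¹(32) = 32^55 mod 59.
Repeated squaring mod 59: 32^1 ≡ 32, 32^2 ≡ 32² = 1024 ≡ 21, 32^4 ≡ 21² = 441 ≡ 28, 32^8 ≡ 28² = 784 ≡ 17, 32^16 ≡ 17² = 289 ≡ 53, 32^32 ≡ 53² = 2809 ≡ 36. Since 55 = 32 + 16 + 4 + 2 + 1, 32^55 ≡ 36·53·28·21·32: 36·53 = 1908 ≡ 20, then 20·28 = 560 ≡ 29, then 29·21 = 609 ≡ 19, then 19·32 = 608 ≡ 18. So 32^55 ≡ 18 (mod 59).
Hence g⁻¹(32) = 18.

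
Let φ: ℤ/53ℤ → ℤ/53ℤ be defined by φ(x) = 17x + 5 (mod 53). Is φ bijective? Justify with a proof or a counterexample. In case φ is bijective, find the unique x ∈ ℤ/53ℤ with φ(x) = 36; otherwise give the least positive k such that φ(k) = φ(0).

Suppose φ(s) = φ(t) in ℤ/53ℤ. Then 17s + 5 ≡ 17t + 5 (mod 53), hence 17(s − t) ≡ 0 (mod 53).
Since gcd(17, 53) = 1, 17 is invertible modulo 53, thus s − t ≡ 0 (mod 53), i.e. s = t.
We now compute 17⁻¹ mod 53 explicitly. Euclid's algorithm: 53 = 3·17 + 2, 17 = 8·2 + 1; back-substituting gives 1 = 25·17 − 8·53, so 17⁻¹ ≡ 25 (mod 53).
Then y ↦ 25(y − 5) is a two-sided inverse to φ, so every y ∈ ℤ/53ℤ has a preimage.
So φ is bijective.
Since φ is bijective, we find φ⁻¹(36): we need 17x ≡ 36 − 5 ≡ 31 (mod 53). Using 17⁻¹ = 25: x ≡ 25·31 = 775 = 14·53 + 33, so x = 33.
Check: φ(33) = 17·33 + 5 = 566 = 10·53 + 36 ≡ 36 (mod 53).

33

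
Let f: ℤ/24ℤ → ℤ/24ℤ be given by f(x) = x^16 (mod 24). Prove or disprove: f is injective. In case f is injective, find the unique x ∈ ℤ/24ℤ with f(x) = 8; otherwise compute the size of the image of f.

f(2): Repeated squaring mod 24: 2^1 ≡ 2, 2^2 ≡ 2² = 4, 2^4 ≡ 4² = 16, 2^8 ≡ 16² = 256 ≡ 16, 2^16 ≡ 16² = 256 ≡ 16. So 2^16 ≡ 16 (mod 24).
f(4): Repeated squaring mod 24: 4^1 ≡ 4, 4^2 ≡ 4² = 16, 4^4 ≡ 16² = 256 ≡ 16, 4^8 ≡ 16² = 256 ≡ 16, 4^16 ≡ 16² = 256 ≡ 16. So 4^16 ≡ 16 (mod 24).
So f(2) = f(4) = 16 while 2 ≠ 4, thus f is not injective.
Since f is not injective, we determine |image(f)|. Computing x^16 mod 24 for each x (by repeated squaring, reducing mod 24 at every step), the values f(0), f(1), …, f(23) are: 0, 1, 16, 9, 16, 1, 0, 1, 16, 9, 16, 1, 0, 1, 16, 9, 16, 1, 0, 1, 16, 9, 16, 1.
The distinct values are {0, 1, 9, 16}; there are 4 of them.

4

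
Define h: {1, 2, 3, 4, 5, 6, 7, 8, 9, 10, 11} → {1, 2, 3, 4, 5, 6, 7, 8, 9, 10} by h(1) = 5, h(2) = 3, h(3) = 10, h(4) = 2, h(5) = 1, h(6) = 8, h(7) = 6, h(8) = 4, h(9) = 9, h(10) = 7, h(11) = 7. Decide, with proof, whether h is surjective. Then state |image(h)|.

10

Every element of the codomain has a preimage: 1 = h(5), 2 = h(4), 3 = h(2), 4 = h(8), 5 = h(1), 6 = h(7), 7 = h(10), 8 = h(6), 9 = h(9), 10 = h(3).
Therefore h is surjective.
The image of h is {1, 2, 3, 4, 5, 6, 7, 8, 9, 10}, which has 10 elements.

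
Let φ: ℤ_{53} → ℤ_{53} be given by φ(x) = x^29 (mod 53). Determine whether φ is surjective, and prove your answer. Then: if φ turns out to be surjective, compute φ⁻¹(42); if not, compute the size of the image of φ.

Since 53 is prime, the nonzero elements of ℤ_{53} form a cyclic group of order 52.
As gcd(29, 52) = 1, raising to the 29th power is a bijection on this group: if a^29 ≡ b^29 then (ab^{−1})^29 = 1, and the only element of order dividing gcd(29, 52) = 1 is 1, so a = b.
With φ(0) = 0 this makes φ injective on all of ℤ_{53}, hence bijective (finite equal-size domain and codomain). In particular φ is surjective.
Since φ is surjective, we find the preimage of 42. The inverse of x ↦ x^29 on (ℤ_{53})^× is x ↦ x^9, because 29·9 = 261 = 5·52 + 1 ≡ 1 (mod 52) and x^{52} = 1 for x ≠ 0 (Fermat). So φ⁻¹(42) = 42^9 mod 53.
Repeated squaring mod 53: 42^1 ≡ 42, 42^2 ≡ 42² = 1764 ≡ 15, 42^4 ≡ 15² = 225 ≡ 13, 42^8 ≡ 13² = 169 ≡ 10. Since 9 = 8 + 1, 42^9 ≡ 10·42: 10·42 = 420 ≡ 49. So 42^9 ≡ 49 (mod 53).
Hence φ⁻¹(42) = 49.

49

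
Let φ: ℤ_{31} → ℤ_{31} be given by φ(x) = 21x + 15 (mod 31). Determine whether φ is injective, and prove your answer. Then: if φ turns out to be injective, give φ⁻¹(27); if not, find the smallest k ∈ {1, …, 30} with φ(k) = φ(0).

Suppose φ(u) = φ(v) in ℤ_{31}. Then 21u + 15 ≡ 21v + 15 (mod 31), therefore 21(u − v) ≡ 0 (mod 31).
Since gcd(21, 31) = 1, 21 is invertible modulo 31, therefore u − v ≡ 0 (mod 31), i.e. u = v.
Hence φ is injective.
We now compute 21⁻¹ mod 31 explicitly. Euclid's algorithm: 31 = 1·21 + 10, 21 = 2·10 + 1; back-substituting gives 1 = 3·21 − 2·31, so 21⁻¹ ≡ 3 (mod 31).
Since φ is injective, we find φ⁻¹(27): we need 21x ≡ 27 − 15 ≡ 12 (mod 31). Using 21⁻¹ = 3: x ≡ 3·12 = 36 = 1·31 + 5, so x = 5.
Check: φ(5) = 21·5 + 15 = 120 = 3·31 + 27 ≡ 27 (mod 31).

5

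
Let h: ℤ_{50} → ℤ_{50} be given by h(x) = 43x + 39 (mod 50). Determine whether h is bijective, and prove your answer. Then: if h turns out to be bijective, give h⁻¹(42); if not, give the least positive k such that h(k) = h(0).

21

If h(u) = h(v), then 43u ≡ 43v (mod 50). Because gcd(43, 50) = 1, we may cancel 43 to get u ≡ v (mod 50).
We now compute 43⁻¹ mod 50 explicitly. Euclid's algorithm: 50 = 1·43 + 7, 43 = 6·7 + 1; back-substituting gives 1 = 7·43 − 6·50, so 43⁻¹ ≡ 7 (mod 50).
Then y ↦ 7(y − 39) is a two-sided inverse to h, so every y ∈ ℤ_{50} has a preimage.
Thus h is bijective.
Since h is bijective, we find h⁻¹(42): we need 43x ≡ 42 − 39 ≡ 3 (mod 50). Using 43⁻¹ = 7: x ≡ 7·3 = 21, so x = 21.
Check: h(21) = 43·21 + 39 = 942 = 18·50 + 42 ≡ 42 (mod 50).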